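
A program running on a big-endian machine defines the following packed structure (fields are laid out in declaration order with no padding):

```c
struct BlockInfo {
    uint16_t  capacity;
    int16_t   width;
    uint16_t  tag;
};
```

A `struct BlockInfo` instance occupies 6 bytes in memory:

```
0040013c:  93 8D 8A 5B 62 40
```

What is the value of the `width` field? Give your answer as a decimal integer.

`width` follows `capacity` (2 bytes), so it starts at byte offset 2 and occupies 2 bytes.
Bytes at offsets 2..3: 8A 5B.
In big-endian order the high byte comes first in memory.
The bytes are already most-significant first: 0x8A5B.
Top bit is set, so as a signed 16-bit value this is 0x8A5B − 2^16 = -30117.

-30117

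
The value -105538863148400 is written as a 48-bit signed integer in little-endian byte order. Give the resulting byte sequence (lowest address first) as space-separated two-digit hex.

90 52 8D 51 03 A0

Two's complement of -105538863148400 in 48 bits: 105538863148400 = 0x5FFCAE72AD70; invert → 0xA003518D528F; add 1 → 0xA003518D5290.
Split into bytes (most-significant first): A0 03 51 8D 52 90.
Little-endian: lowest address holds the least-significant byte.
So at ascending addresses the bytes are 90 52 8D 51 03 A0.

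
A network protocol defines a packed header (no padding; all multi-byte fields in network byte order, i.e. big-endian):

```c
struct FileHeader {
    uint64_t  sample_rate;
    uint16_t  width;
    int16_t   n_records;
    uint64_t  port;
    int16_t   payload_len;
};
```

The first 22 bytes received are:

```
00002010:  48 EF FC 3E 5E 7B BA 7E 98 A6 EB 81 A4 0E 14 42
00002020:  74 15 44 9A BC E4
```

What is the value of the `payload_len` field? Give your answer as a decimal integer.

`payload_len` follows `sample_rate` (8 B), `width` (2 B), `n_records` (2 B), `port` (8 B), so it starts at offset 8 + 2 + 2 + 8 = 20 and occupies 2 bytes.
Bytes at offsets 20..21: BC E4.
In big-endian order the high byte comes first in memory.
The bytes are already most-significant first: 0xBCE4.
Top bit is set, so as a signed 16-bit value this is 0xBCE4 − 2^16 = -17180.

-17180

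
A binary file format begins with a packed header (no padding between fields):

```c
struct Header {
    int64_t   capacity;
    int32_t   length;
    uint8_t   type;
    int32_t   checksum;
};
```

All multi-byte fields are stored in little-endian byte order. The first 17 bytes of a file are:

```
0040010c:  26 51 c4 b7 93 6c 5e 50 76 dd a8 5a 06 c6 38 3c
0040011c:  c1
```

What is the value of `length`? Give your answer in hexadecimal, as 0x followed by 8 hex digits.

`length` follows `capacity` (8 bytes), so it starts at byte offset 8 and occupies 4 bytes.
Bytes at offsets 8..11: 76 DD A8 5A.
Little-endian: lowest address holds the least-significant byte.
Reassemble most-significant byte first: 5A A8 DD 76 → 0x5AA8DD76.

0x5AA8DD76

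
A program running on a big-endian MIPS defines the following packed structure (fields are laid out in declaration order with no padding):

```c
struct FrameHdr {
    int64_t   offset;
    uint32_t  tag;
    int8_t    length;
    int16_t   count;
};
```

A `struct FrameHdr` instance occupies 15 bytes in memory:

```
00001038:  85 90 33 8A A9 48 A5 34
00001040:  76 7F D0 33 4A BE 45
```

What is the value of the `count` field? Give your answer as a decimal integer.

-16827

`count` follows `offset` (8 B), `tag` (4 B), `length` (1 B), so it starts at offset 8 + 4 + 1 = 13 and occupies 2 bytes.
Bytes at offsets 13..14: BE 45.
Big-endian: lowest address holds the most-significant byte.
The bytes are already most-significant first: 0xBE45.
Top bit is set, so as a signed 16-bit value this is 0xBE45 − 2^16 = -16827.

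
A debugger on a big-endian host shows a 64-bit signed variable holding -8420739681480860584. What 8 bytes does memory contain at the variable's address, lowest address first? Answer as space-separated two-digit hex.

8B 23 85 DF EB 4C 1C 58

Two's complement of -8420739681480860584 in 64 bits: 8420739681480860584 = 0x74DC7A2014B3E3A8; invert → 0x8B2385DFEB4C1C57; add 1 → 0x8B2385DFEB4C1C58.
Split into bytes (most-significant first): 8B 23 85 DF EB 4C 1C 58.
Big-endian stores the most-significant byte at the lowest address.
So the memory order matches the most-significant-first order: 8B 23 85 DF EB 4C 1C 58.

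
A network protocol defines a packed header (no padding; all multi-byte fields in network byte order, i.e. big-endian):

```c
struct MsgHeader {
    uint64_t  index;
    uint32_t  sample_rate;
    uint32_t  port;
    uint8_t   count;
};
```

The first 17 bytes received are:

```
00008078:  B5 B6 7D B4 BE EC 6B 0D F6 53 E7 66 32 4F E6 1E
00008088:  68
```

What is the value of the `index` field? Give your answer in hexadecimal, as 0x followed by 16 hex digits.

0xB5B67DB4BEEC6B0D

`index` is the first field, at byte offset 0, occupying 8 bytes.
Bytes at offsets 0..7: B5 B6 7D B4 BE EC 6B 0D.
Big-endian: lowest address holds the most-significant byte.
The bytes are already most-significant first: 0xB5B67DB4BEEC6B0D.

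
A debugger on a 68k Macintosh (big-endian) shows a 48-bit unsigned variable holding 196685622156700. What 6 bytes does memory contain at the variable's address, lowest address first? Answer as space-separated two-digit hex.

196685622156700 in hexadecimal, padded to 48 bits, is 0xB2E270A41D9C.
Split into bytes (most-significant first): B2 E2 70 A4 1D 9C.
Big-endian: lowest address holds the most-significant byte.
So the memory order matches the most-significant-first order: B2 E2 70 A4 1D 9C.

B2 E2 70 A4 1D 9C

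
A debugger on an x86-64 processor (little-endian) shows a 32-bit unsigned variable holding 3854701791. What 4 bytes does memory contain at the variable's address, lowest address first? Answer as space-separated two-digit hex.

DF 14 C2 E5

3854701791 in hexadecimal, padded to 32 bits, is 0xE5C214DF.
Split into bytes (most-significant first): E5 C2 14 DF.
Little-endian: lowest address holds the least-significant byte.
So at ascending addresses the bytes are DF 14 C2 E5.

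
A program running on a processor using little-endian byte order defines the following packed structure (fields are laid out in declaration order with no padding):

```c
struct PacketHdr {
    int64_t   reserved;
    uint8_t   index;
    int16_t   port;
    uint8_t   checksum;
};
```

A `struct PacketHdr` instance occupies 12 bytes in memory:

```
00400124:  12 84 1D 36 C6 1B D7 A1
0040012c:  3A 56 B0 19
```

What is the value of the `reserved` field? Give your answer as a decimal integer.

-6784923775484984302

`reserved` is the first field, at byte offset 0, occupying 8 bytes.
Bytes at offsets 0..7: 12 84 1D 36 C6 1B D7 A1.
In little-endian order the low byte comes first in memory.
Reassemble most-significant byte first: A1 D7 1B C6 36 1D 84 12 → 0xA1D71BC6361D8412.
Top bit is set, so as a signed 64-bit value this is 0xA1D71BC6361D8412 − 2^64 = -6784923775484984302.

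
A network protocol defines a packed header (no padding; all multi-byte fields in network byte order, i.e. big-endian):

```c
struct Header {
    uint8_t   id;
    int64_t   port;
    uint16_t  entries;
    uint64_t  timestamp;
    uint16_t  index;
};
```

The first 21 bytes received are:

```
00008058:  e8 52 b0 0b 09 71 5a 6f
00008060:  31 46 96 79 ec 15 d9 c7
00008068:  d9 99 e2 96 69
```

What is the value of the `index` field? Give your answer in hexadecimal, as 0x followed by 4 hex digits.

`index` follows `id` (1 B), `port` (8 B), `entries` (2 B), `timestamp` (8 B), so it starts at offset 1 + 8 + 2 + 8 = 19 and occupies 2 bytes.
Bytes at offsets 19..20: 96 69.
Big-endian: lowest address holds the most-significant byte.
The bytes are already most-significant first: 0x9669.

0x9669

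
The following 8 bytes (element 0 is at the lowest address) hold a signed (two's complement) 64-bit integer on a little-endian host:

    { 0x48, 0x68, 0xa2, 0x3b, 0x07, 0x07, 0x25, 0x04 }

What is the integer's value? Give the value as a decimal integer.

In little-endian order the low byte comes first in memory.
Reassemble most-significant byte first: 04 25 07 07 3B A2 68 48 → 0x042507073BA26848.
0x042507073BA26848 = 298652677936670792.

298652677936670792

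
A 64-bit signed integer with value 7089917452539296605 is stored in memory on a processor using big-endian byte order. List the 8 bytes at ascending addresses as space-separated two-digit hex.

62 64 72 5B ED 72 7B 5D

7089917452539296605 in hexadecimal, padded to 64 bits, is 0x6264725BED727B5D.
Split into bytes (most-significant first): 62 64 72 5B ED 72 7B 5D.
In big-endian order the high byte comes first in memory.
So the memory order matches the most-significant-first order: 62 64 72 5B ED 72 7B 5D.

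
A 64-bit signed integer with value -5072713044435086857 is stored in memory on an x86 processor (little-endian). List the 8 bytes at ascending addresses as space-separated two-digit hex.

Two's complement of -5072713044435086857 in 64 bits: 5072713044435086857 = 0x4665E5A3350B2E09; invert → 0xB99A1A5CCAF4D1F6; add 1 → 0xB99A1A5CCAF4D1F7.
Split into bytes (most-significant first): B9 9A 1A 5C CA F4 D1 F7.
Little-endian: lowest address holds the least-significant byte.
So at ascending addresses the bytes are F7 D1 F4 CA 5C 1A 9A B9.

F7 D1 F4 CA 5C 1A 9A B9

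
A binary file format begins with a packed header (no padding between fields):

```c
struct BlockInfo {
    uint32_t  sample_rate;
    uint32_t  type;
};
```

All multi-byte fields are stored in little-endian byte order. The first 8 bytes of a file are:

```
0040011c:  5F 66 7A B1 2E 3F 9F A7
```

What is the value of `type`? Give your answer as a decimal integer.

2812231470

`type` follows `sample_rate` (4 bytes), so it starts at byte offset 4 and occupies 4 bytes.
Bytes at offsets 4..7: 2E 3F 9F A7.
Little-endian stores the least-significant byte at the lowest address.
Reassemble most-significant byte first: A7 9F 3F 2E → 0xA79F3F2E.
0xA79F3F2E = 2812231470.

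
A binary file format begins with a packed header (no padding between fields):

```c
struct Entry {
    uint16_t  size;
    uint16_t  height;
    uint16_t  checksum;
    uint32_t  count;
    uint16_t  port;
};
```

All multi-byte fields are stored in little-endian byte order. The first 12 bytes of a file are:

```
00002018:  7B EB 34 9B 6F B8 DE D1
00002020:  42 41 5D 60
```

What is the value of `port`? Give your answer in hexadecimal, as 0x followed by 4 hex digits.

0x605D

`port` follows `size` (2 B), `height` (2 B), `checksum` (2 B), `count` (4 B), so it starts at offset 2 + 2 + 2 + 4 = 10 and occupies 2 bytes.
Bytes at offsets 10..11: 5D 60.
Little-endian: lowest address holds the least-significant byte.
Reassemble most-significant byte first: 60 5D → 0x605D.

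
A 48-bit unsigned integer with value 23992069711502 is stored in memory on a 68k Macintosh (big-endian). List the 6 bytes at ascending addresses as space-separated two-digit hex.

23992069711502 in hexadecimal, padded to 48 bits, is 0x15D216CAE68E.
Split into bytes (most-significant first): 15 D2 16 CA E6 8E.
Big-endian stores the most-significant byte at the lowest address.
So the memory order matches the most-significant-first order: 15 D2 16 CA E6 8E.

15 D2 16 CA E6 8E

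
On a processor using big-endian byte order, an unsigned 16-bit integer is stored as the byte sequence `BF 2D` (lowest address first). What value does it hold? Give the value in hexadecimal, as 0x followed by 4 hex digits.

0xBF2D

In big-endian order the high byte comes first in memory.
The bytes are already most-significant first: 0xBF2D.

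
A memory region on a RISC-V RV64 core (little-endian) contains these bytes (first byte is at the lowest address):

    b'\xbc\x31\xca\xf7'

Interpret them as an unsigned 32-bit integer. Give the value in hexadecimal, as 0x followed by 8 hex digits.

0xF7CA31BC

Little-endian: lowest address holds the least-significant byte.
Reassemble most-significant byte first: F7 CA 31 BC → 0xF7CA31BC.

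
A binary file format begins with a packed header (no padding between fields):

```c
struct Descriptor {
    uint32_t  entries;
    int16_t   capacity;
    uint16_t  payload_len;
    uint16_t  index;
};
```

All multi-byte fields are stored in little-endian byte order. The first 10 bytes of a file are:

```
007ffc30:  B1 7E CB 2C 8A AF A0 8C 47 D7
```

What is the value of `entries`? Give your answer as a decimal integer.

`entries` is the first field, at byte offset 0, occupying 4 bytes.
Bytes at offsets 0..3: B1 7E CB 2C.
Little-endian: lowest address holds the least-significant byte.
Reassemble most-significant byte first: 2C CB 7E B1 → 0x2CCB7EB1.
0x2CCB7EB1 = 751533745.

751533745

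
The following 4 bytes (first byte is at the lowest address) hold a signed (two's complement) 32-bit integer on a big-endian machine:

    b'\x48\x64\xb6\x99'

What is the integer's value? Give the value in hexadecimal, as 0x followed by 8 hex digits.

0x4864B699

Big-endian stores the most-significant byte at the lowest address.
The bytes are already most-significant first: 0x4864B699.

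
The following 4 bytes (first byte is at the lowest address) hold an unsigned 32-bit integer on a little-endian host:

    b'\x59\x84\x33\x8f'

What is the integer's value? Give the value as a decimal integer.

2402518105

In little-endian order the low byte comes first in memory.
Reassemble most-significant byte first: 8F 33 84 59 → 0x8F338459.
0x8F338459 = 2402518105.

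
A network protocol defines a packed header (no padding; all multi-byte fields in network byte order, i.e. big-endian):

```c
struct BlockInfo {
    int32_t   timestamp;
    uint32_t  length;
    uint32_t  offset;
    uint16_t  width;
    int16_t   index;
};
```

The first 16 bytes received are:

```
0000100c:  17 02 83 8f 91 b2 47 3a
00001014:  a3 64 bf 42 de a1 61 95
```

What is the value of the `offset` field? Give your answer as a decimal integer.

2741288770

`offset` follows `timestamp` (4 B), `length` (4 B), so it starts at offset 4 + 4 = 8 and occupies 4 bytes.
Bytes at offsets 8..11: A3 64 BF 42.
Big-endian: lowest address holds the most-significant byte.
The bytes are already most-significant first: 0xA364BF42.
0xA364BF42 = 2741288770.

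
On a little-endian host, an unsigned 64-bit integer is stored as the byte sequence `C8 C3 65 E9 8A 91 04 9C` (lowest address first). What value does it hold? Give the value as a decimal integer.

11242270595630875592

In little-endian order the low byte comes first in memory.
Reassemble most-significant byte first: 9C 04 91 8A E9 65 C3 C8 → 0x9C04918AE965C3C8.
0x9C04918AE965C3C8 = 11242270595630875592.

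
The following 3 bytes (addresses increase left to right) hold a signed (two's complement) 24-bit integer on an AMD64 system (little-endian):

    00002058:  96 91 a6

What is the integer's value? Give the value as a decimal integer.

-5860970

Little-endian: lowest address holds the least-significant byte.
Reassemble most-significant byte first: A6 91 96 → 0xA69196.
Top bit is set, so as a signed 24-bit value this is 0xA69196 − 2^24 = -5860970.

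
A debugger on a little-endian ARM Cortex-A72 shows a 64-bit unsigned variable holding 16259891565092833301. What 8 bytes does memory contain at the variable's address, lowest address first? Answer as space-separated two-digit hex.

15 88 BA D7 3A BD A6 E1

16259891565092833301 in hexadecimal, padded to 64 bits, is 0xE1A6BD3AD7BA8815.
Split into bytes (most-significant first): E1 A6 BD 3A D7 BA 88 15.
In little-endian order the low byte comes first in memory.
So at ascending addresses the bytes are 15 88 BA D7 3A BD A6 E1.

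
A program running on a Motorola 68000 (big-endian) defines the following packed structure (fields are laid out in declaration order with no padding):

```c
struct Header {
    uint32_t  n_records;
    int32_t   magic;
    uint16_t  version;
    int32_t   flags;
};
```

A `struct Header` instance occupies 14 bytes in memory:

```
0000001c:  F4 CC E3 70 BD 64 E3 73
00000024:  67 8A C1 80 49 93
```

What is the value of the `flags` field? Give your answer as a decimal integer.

`flags` follows `n_records` (4 B), `magic` (4 B), `version` (2 B), so it starts at offset 4 + 4 + 2 = 10 and occupies 4 bytes.
Bytes at offsets 10..13: C1 80 49 93.
Big-endian: lowest address holds the most-significant byte.
The bytes are already most-significant first: 0xC1804993.
Top bit is set, so as a signed 32-bit value this is 0xC1804993 − 2^32 = -1048557165.

-1048557165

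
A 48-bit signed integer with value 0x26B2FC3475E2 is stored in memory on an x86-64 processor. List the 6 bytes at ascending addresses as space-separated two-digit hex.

Split into bytes (most-significant first): 26 B2 FC 34 75 E2.
Little-endian stores the least-significant byte at the lowest address.
So at ascending addresses the bytes are E2 75 34 FC B2 26.

E2 75 34 FC B2 26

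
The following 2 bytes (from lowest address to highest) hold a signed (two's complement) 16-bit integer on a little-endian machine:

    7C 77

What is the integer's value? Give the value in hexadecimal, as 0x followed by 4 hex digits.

0x777C

In little-endian order the low byte comes first in memory.
Reassemble most-significant byte first: 77 7C → 0x777C.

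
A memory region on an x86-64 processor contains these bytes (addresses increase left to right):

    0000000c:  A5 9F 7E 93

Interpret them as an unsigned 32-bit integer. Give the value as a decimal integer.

2474549157

In little-endian order the low byte comes first in memory.
Reassemble most-significant byte first: 93 7E 9F A5 → 0x937E9FA5.
0x937E9FA5 = 2474549157.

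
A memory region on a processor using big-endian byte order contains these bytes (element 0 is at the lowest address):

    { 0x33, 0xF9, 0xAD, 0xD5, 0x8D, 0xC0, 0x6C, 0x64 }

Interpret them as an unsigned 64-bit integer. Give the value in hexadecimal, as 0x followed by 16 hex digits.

0x33F9ADD58DC06C64

Big-endian: lowest address holds the most-significant byte.
The bytes are already most-significant first: 0x33F9ADD58DC06C64.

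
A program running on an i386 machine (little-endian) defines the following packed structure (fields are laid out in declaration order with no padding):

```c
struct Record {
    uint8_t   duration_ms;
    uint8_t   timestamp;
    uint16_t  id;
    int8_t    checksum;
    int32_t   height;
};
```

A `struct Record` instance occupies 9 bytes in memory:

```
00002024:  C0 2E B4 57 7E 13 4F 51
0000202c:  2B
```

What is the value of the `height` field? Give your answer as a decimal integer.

726748947

`height` follows `duration_ms` (1 B), `timestamp` (1 B), `id` (2 B), `checksum` (1 B), so it starts at offset 1 + 1 + 2 + 1 = 5 and occupies 4 bytes.
Bytes at offsets 5..8: 13 4F 51 2B.
Little-endian stores the least-significant byte at the lowest address.
Reassemble most-significant byte first: 2B 51 4F 13 → 0x2B514F13.
0x2B514F13 = 726748947.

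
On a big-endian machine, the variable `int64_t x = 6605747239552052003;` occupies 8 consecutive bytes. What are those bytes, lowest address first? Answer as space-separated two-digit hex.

6605747239552052003 in hexadecimal, padded to 64 bits, is 0x5BAC541D99846B23.
Split into bytes (most-significant first): 5B AC 54 1D 99 84 6B 23.
In big-endian order the high byte comes first in memory.
So the memory order matches the most-significant-first order: 5B AC 54 1D 99 84 6B 23.

5B AC 54 1D 99 84 6B 23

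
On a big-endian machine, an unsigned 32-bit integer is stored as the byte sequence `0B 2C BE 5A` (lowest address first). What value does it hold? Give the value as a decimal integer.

Big-endian stores the most-significant byte at the lowest address.
The bytes are already most-significant first: 0x0B2CBE5A.
0x0B2CBE5A = 187481690.

187481690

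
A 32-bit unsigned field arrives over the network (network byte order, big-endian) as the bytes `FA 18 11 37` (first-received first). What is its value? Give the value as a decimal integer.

4195881271

Big-endian stores the most-significant byte at the lowest address.
The bytes are already most-significant first: 0xFA181137.
0xFA181137 = 4195881271.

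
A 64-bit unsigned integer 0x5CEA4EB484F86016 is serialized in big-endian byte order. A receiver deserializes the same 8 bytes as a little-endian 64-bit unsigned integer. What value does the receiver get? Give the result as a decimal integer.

Stored big-endian, the bytes at ascending addresses are 5C EA 4E B4 84 F8 60 16.
Read back as little-endian, the first byte is least significant, giving 0x1660F884B44EEA5C.
0x1660F884B44EEA5C = 1612561915443079772.

1612561915443079772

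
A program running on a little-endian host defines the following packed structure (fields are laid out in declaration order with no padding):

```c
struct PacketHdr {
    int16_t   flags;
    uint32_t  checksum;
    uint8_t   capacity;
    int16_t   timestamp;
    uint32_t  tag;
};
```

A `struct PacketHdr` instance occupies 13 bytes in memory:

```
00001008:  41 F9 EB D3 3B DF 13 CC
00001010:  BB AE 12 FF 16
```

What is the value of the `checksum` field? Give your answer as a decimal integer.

3745240043

`checksum` follows `flags` (2 bytes), so it starts at byte offset 2 and occupies 4 bytes.
Bytes at offsets 2..5: EB D3 3B DF.
Little-endian stores the least-significant byte at the lowest address.
Reassemble most-significant byte first: DF 3B D3 EB → 0xDF3BD3EB.
0xDF3BD3EB = 3745240043.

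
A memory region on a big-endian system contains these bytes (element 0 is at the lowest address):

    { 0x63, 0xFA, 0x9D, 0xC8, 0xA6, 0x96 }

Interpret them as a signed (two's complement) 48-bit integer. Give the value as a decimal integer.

Big-endian: lowest address holds the most-significant byte.
The bytes are already most-significant first: 0x63FA9DC8A696.
0x63FA9DC8A696 = 109928040146582.

109928040146582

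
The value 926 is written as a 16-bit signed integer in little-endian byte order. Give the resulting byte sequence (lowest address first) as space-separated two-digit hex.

9E 03

926 in hexadecimal, padded to 16 bits, is 0x039E.
Split into bytes (most-significant first): 03 9E.
Little-endian: lowest address holds the least-significant byte.
So at ascending addresses the bytes are 9E 03.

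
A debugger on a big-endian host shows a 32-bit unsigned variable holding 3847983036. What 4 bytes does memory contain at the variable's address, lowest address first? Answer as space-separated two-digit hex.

3847983036 in hexadecimal, padded to 32 bits, is 0xE55B8FBC.
Split into bytes (most-significant first): E5 5B 8F BC.
In big-endian order the high byte comes first in memory.
So the memory order matches the most-significant-first order: E5 5B 8F BC.

E5 5B 8F BC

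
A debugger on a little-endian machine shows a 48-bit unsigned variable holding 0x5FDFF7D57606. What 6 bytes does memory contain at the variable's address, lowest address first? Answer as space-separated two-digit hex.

Split into bytes (most-significant first): 5F DF F7 D5 76 06.
In little-endian order the low byte comes first in memory.
So at ascending addresses the bytes are 06 76 D5 F7 DF 5F.

06 76 D5 F7 DF 5F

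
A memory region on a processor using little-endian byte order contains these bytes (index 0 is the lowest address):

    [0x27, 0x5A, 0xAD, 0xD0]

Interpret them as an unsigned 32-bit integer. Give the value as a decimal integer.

Little-endian stores the least-significant byte at the lowest address.
Reassemble most-significant byte first: D0 AD 5A 27 → 0xD0AD5A27.
0xD0AD5A27 = 3501021735.

3501021735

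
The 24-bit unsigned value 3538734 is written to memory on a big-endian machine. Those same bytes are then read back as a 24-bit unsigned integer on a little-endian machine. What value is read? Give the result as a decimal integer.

3079989

3538734 in 24-bit hexadecimal is 0x35FF2E.
Stored big-endian, the bytes at ascending addresses are 35 FF 2E.
Read back as little-endian, the first byte is least significant, giving 0x2EFF35.
0x2EFF35 = 3079989.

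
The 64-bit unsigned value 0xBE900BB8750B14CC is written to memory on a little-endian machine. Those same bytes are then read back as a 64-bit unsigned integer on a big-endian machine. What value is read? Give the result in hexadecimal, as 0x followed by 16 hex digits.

0xCC140B75B80B90BE

Stored little-endian, the bytes at ascending addresses are CC 14 0B 75 B8 0B 90 BE.
Read back as big-endian, the last byte is least significant, giving 0xCC140B75B80B90BE.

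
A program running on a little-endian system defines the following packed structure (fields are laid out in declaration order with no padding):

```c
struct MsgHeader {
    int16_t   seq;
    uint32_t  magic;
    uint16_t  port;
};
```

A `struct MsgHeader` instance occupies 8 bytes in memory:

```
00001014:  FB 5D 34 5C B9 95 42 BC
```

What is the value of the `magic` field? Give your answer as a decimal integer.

`magic` follows `seq` (2 bytes), so it starts at byte offset 2 and occupies 4 bytes.
Bytes at offsets 2..5: 34 5C B9 95.
Little-endian stores the least-significant byte at the lowest address.
Reassemble most-significant byte first: 95 B9 5C 34 → 0x95B95C34.
0x95B95C34 = 2511952948.

2511952948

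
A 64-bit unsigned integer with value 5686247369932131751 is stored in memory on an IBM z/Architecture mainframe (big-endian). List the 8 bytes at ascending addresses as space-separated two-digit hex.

4E E9 9B DB 1D CD CD A7

5686247369932131751 in hexadecimal, padded to 64 bits, is 0x4EE99BDB1DCDCDA7.
Split into bytes (most-significant first): 4E E9 9B DB 1D CD CD A7.
Big-endian stores the most-significant byte at the lowest address.
So the memory order matches the most-significant-first order: 4E E9 9B DB 1D CD CD A7.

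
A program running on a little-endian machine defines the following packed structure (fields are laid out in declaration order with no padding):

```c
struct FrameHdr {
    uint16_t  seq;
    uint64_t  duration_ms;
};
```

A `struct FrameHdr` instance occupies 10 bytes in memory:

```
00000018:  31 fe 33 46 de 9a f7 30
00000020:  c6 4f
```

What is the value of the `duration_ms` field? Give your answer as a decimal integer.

`duration_ms` follows `seq` (2 bytes), so it starts at byte offset 2 and occupies 8 bytes.
Bytes at offsets 2..9: 33 46 DE 9A F7 30 C6 4F.
Little-endian stores the least-significant byte at the lowest address.
Reassemble most-significant byte first: 4F C6 30 F7 9A DE 46 33 → 0x4FC630F79ADE4633.
0x4FC630F79ADE4633 = 5748335814398330419.

5748335814398330419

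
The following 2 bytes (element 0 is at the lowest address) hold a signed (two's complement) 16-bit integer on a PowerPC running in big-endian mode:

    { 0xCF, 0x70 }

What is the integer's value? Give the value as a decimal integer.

Big-endian stores the most-significant byte at the lowest address.
The bytes are already most-significant first: 0xCF70.
Top bit is set, so as a signed 16-bit value this is 0xCF70 − 2^16 = -12432.

-12432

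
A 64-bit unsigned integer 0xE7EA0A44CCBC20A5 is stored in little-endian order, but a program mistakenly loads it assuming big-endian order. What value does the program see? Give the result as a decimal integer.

Stored little-endian, the bytes at ascending addresses are A5 20 BC CC 44 0A EA E7.
Read back as big-endian, the last byte is least significant, giving 0xA520BCCC440AEAE7.
0xA520BCCC440AEAE7 = 11898717801013766887.

11898717801013766887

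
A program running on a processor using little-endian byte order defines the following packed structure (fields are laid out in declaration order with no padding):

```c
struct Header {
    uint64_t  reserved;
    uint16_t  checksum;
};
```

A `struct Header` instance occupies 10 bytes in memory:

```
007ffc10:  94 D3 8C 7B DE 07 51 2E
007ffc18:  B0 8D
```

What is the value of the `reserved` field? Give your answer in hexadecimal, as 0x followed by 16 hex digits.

`reserved` is the first field, at byte offset 0, occupying 8 bytes.
Bytes at offsets 0..7: 94 D3 8C 7B DE 07 51 2E.
In little-endian order the low byte comes first in memory.
Reassemble most-significant byte first: 2E 51 07 DE 7B 8C D3 94 → 0x2E5107DE7B8CD394.

0x2E5107DE7B8CD394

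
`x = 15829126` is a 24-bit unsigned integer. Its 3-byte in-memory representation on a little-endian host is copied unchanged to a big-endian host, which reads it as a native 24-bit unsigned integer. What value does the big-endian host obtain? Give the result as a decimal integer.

15829126 in 24-bit hexadecimal is 0xF18886.
Stored little-endian, the bytes at ascending addresses are 86 88 F1.
Read back as big-endian, the last byte is least significant, giving 0x8688F1.
0x8688F1 = 8816881.

8816881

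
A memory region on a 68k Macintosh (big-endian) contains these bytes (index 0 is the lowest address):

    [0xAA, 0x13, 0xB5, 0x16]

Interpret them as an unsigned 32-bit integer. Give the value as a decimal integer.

2853418262

Big-endian stores the most-significant byte at the lowest address.
The bytes are already most-significant first: 0xAA13B516.
0xAA13B516 = 2853418262.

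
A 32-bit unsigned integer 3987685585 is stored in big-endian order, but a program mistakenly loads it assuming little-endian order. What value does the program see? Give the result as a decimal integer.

3987685585 in 32-bit hexadecimal is 0xEDAF40D1.
Stored big-endian, the bytes at ascending addresses are ED AF 40 D1.
Read back as little-endian, the first byte is least significant, giving 0xD140AFED.
0xD140AFED = 3510677485.

3510677485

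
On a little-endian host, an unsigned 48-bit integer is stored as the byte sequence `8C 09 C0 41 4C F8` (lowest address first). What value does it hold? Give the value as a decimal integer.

In little-endian order the low byte comes first in memory.
Reassemble most-significant byte first: F8 4C 41 C0 09 8C → 0xF84C41C0098C.
0xF84C41C0098C = 273006404307340.

273006404307340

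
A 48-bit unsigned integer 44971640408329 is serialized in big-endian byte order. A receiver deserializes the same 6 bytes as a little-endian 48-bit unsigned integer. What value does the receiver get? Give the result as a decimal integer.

10761691129384

44971640408329 in 48-bit hexadecimal is 0x28E6C6A6C909.
Stored big-endian, the bytes at ascending addresses are 28 E6 C6 A6 C9 09.
Read back as little-endian, the first byte is least significant, giving 0x09C9A6C6E628.
0x09C9A6C6E628 = 10761691129384.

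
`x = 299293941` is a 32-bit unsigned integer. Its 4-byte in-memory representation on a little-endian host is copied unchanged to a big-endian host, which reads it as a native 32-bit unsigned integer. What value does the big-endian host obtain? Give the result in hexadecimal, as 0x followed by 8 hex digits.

0xF5DCD611

299293941 in 32-bit hexadecimal is 0x11D6DCF5.
Stored little-endian, the bytes at ascending addresses are F5 DC D6 11.
Read back as big-endian, the last byte is least significant, giving 0xF5DCD611.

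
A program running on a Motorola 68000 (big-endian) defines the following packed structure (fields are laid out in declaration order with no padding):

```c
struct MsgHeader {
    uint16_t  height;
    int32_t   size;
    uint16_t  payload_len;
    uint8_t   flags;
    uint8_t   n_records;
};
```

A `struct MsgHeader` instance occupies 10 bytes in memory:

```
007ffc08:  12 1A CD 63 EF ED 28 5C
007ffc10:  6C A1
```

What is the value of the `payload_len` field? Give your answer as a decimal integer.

`payload_len` follows `height` (2 B), `size` (4 B), so it starts at offset 2 + 4 = 6 and occupies 2 bytes.
Bytes at offsets 6..7: 28 5C.
Big-endian: lowest address holds the most-significant byte.
The bytes are already most-significant first: 0x285C.
0x285C = 10332.

10332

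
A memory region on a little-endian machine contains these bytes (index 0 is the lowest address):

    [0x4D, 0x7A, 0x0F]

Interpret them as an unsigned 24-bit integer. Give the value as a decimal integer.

Little-endian stores the least-significant byte at the lowest address.
Reassemble most-significant byte first: 0F 7A 4D → 0x0F7A4D.
0x0F7A4D = 1014349.

1014349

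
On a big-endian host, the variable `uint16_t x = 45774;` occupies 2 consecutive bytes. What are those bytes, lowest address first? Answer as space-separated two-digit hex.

B2 CE

45774 in hexadecimal, padded to 16 bits, is 0xB2CE.
Split into bytes (most-significant first): B2 CE.
Big-endian stores the most-significant byte at the lowest address.
So the memory order matches the most-significant-first order: B2 CE.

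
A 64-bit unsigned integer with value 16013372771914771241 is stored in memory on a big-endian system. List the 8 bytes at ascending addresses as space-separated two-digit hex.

DE 3A ED B1 8D E4 6B 29

16013372771914771241 in hexadecimal, padded to 64 bits, is 0xDE3AEDB18DE46B29.
Split into bytes (most-significant first): DE 3A ED B1 8D E4 6B 29.
Big-endian stores the most-significant byte at the lowest address.
So the memory order matches the most-significant-first order: DE 3A ED B1 8D E4 6B 29.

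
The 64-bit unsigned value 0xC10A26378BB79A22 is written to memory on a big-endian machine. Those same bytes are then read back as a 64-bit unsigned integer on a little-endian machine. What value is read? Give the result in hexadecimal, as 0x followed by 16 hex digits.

0x229AB78B37260AC1

Stored big-endian, the bytes at ascending addresses are C1 0A 26 37 8B B7 9A 22.
Read back as little-endian, the first byte is least significant, giving 0x229AB78B37260AC1.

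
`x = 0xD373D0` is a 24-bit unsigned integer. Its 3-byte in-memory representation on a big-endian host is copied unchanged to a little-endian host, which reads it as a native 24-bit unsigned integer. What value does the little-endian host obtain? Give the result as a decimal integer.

Stored big-endian, the bytes at ascending addresses are D3 73 D0.
Read back as little-endian, the first byte is least significant, giving 0xD073D3.
0xD073D3 = 13661139.

13661139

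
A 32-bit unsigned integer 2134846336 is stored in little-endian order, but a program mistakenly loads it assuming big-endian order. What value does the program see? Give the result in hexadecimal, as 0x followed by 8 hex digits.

2134846336 in 32-bit hexadecimal is 0x7F3F2B80.
Stored little-endian, the bytes at ascending addresses are 80 2B 3F 7F.
Read back as big-endian, the last byte is least significant, giving 0x802B3F7F.

0x802B3F7F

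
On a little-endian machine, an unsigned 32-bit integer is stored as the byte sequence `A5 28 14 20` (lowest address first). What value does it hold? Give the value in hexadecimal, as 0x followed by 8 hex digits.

0x201428A5

Little-endian: lowest address holds the least-significant byte.
Reassemble most-significant byte first: 20 14 28 A5 → 0x201428A5.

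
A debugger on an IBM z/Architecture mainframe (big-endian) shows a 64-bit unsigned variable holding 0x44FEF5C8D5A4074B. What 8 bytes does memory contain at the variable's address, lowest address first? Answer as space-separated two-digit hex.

44 FE F5 C8 D5 A4 07 4B

Split into bytes (most-significant first): 44 FE F5 C8 D5 A4 07 4B.
Big-endian stores the most-significant byte at the lowest address.
So the memory order matches the most-significant-first order: 44 FE F5 C8 D5 A4 07 4B.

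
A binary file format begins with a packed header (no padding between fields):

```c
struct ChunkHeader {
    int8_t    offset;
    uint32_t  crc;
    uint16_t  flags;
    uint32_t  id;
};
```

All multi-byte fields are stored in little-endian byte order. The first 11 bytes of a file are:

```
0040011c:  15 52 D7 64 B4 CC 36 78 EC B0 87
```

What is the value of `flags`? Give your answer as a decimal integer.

`flags` follows `offset` (1 B), `crc` (4 B), so it starts at offset 1 + 4 = 5 and occupies 2 bytes.
Bytes at offsets 5..6: CC 36.
Little-endian: lowest address holds the least-significant byte.
Reassemble most-significant byte first: 36 CC → 0x36CC.
0x36CC = 14028.

14028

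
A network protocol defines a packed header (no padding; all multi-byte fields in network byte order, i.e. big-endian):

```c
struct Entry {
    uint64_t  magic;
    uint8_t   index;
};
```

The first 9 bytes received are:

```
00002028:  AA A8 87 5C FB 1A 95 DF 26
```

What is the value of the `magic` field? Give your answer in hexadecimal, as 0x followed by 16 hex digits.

`magic` is the first field, at byte offset 0, occupying 8 bytes.
Bytes at offsets 0..7: AA A8 87 5C FB 1A 95 DF.
Big-endian stores the most-significant byte at the lowest address.
The bytes are already most-significant first: 0xAAA8875CFB1A95DF.

0xAAA8875CFB1A95DF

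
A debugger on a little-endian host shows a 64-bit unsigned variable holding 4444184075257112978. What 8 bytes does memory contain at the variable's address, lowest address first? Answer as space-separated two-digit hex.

4444184075257112978 in hexadecimal, padded to 64 bits, is 0x3DACE9DEC225E992.
Split into bytes (most-significant first): 3D AC E9 DE C2 25 E9 92.
Little-endian stores the least-significant byte at the lowest address.
So at ascending addresses the bytes are 92 E9 25 C2 DE E9 AC 3D.

92 E9 25 C2 DE E9 AC 3D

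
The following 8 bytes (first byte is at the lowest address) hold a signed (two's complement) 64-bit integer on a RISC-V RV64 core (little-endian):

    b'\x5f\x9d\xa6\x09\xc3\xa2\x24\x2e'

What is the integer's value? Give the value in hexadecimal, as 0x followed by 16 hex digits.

Little-endian stores the least-significant byte at the lowest address.
Reassemble most-significant byte first: 2E 24 A2 C3 09 A6 9D 5F → 0x2E24A2C309A69D5F.

0x2E24A2C309A69D5F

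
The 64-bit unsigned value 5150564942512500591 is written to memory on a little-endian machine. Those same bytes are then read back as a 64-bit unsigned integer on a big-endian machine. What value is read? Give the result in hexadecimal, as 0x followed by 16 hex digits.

5150564942512500591 in 64-bit hexadecimal is 0x477A7B86BF09AF6F.
Stored little-endian, the bytes at ascending addresses are 6F AF 09 BF 86 7B 7A 47.
Read back as big-endian, the last byte is least significant, giving 0x6FAF09BF867B7A47.

0x6FAF09BF867B7A47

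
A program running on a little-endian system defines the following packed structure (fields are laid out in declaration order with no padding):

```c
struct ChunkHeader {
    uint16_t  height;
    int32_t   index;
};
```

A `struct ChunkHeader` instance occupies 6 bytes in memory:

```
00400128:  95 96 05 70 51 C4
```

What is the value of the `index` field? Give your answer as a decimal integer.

-1001295867

`index` follows `height` (2 bytes), so it starts at byte offset 2 and occupies 4 bytes.
Bytes at offsets 2..5: 05 70 51 C4.
Little-endian stores the least-significant byte at the lowest address.
Reassemble most-significant byte first: C4 51 70 05 → 0xC4517005.
Top bit is set, so as a signed 32-bit value this is 0xC4517005 − 2^32 = -1001295867.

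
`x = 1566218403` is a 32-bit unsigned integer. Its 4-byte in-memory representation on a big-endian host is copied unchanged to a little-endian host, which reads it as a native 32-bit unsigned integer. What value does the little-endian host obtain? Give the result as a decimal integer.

2744670813

1566218403 in 32-bit hexadecimal is 0x5D5A98A3.
Stored big-endian, the bytes at ascending addresses are 5D 5A 98 A3.
Read back as little-endian, the first byte is least significant, giving 0xA3985A5D.
0xA3985A5D = 2744670813.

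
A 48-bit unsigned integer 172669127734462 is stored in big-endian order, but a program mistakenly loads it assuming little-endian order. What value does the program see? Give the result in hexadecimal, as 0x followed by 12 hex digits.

0xBEB405AA0A9D

172669127734462 in 48-bit hexadecimal is 0x9D0AAA05B4BE.
Stored big-endian, the bytes at ascending addresses are 9D 0A AA 05 B4 BE.
Read back as little-endian, the first byte is least significant, giving 0xBEB405AA0A9D.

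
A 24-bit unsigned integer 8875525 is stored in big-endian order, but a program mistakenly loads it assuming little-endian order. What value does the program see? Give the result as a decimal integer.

355975

8875525 in 24-bit hexadecimal is 0x876E05.
Stored big-endian, the bytes at ascending addresses are 87 6E 05.
Read back as little-endian, the first byte is least significant, giving 0x056E87.
0x056E87 = 355975.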